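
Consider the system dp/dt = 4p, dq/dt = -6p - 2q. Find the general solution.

p(t) = K_1e^(4t), q(t) = -K_1e^(4t) - K_2e^(-2t)

Coefficient matrix A = [[4, 0], [-6, -2]].
Characteristic polynomial det(A - λI) = λ^2 - 2λ - 8 = 0.
Eigenvalues λ = 4, -2.
For λ=4: (A-λI) row 2 is [-6, -6], so an eigenvector is (1, -1).
For λ=-2: (A-λI) row 1 is [6, 0], so an eigenvector is (0, -1).
General solution: K_1e^(4t)(1,-1) + K_2e^(-2t)(0,-1).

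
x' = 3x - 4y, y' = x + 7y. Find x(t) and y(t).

x(t) = -2C_1e^(5t) - 2C_2te^(5t) - C_2e^(5t), y(t) = C_1e^(5t) + C_2te^(5t) + C_2e^(5t)

Coefficient matrix A = [[3, -4], [1, 7]].
Characteristic polynomial det(A - λI) = λ^2 - 10λ + 25 = 0.
Single eigenvalue λ = 5 with algebraic multiplicity 2.
Eigenvector v = (-2,1); generalized eigenvector w with (A-λI)w=v is (-1,1).
General solution: e^(5t)[C_1·v + C_2·(t·v + w)].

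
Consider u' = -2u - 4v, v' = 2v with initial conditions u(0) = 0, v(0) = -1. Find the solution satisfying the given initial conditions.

u(t) = e^(2t) - e^(-2t), v(t) = -e^(2t)

Coefficient matrix A = [[-2, -4], [0, 2]].
Characteristic polynomial det(A - λI) = λ^2 - 4 = 0.
Eigenvalues λ = -2, 2.
For λ=-2: (A-λI) row 1 is [0, -4], so an eigenvector is (1, 0).
For λ=2: (A-λI) row 1 is [-4, -4], so an eigenvector is (1, -1).
General solution: K_1e^(-2t)(1,0) + K_2e^(2t)(1,-1).
Applying u(0)=0, v(0)=-1 gives K_1=-1, K_2=1.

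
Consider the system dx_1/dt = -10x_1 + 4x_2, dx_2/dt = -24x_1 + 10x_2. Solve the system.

Coefficient matrix A = [[-10, 4], [-24, 10]].
Characteristic polynomial det(A - λI) = λ^2 - 4 = 0.
Eigenvalues λ = 2, -2.
For λ=2: (A-λI) row 1 is [-12, 4], so an eigenvector is (1, 3).
For λ=-2: (A-λI) row 1 is [-8, 4], so an eigenvector is (1, 2).
General solution: c_1e^(2t)(1,3) + c_2e^(-2t)(1,2).

x_1(t) = c_1e^(2t) + c_2e^(-2t), x_2(t) = 3c_1e^(2t) + 2c_2e^(-2t)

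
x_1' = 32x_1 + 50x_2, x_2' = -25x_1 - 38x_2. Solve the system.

Coefficient matrix A = [[32, 50], [-25, -38]].
Characteristic polynomial det(A - λI) = λ^2 + 6λ + 34 = 0.
Eigenvalues λ = -3 ± 5i (complex conjugate pair).
For λ=-3+5i: an eigenvector is (-1,1) - i(3,-2) = (-1 - 3i, 1 + 2i).
A real fundamental pair from Re and Im of e^((-3+5i)t)v: X_1 = e^(-3t)(cos(5t)·(-1,1) + sin(5t)·(3,-2)), X_2 = e^(-3t)(sin(5t)·(-1,1) - cos(5t)·(3,-2)).
General solution: C_1X_1 + C_2X_2.

x_1(t) = 3C_1e^(-3t)sin(5t) - C_1e^(-3t)cos(5t) - C_2e^(-3t)sin(5t) - 3C_2e^(-3t)cos(5t), x_2(t) = -2C_1e^(-3t)sin(5t) + C_1e^(-3t)cos(5t) + C_2e^(-3t)sin(5t) + 2C_2e^(-3t)cos(5t)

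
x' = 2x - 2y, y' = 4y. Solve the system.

Coefficient matrix A = [[2, -2], [0, 4]].
Characteristic polynomial det(A - λI) = λ^2 - 6λ + 8 = 0.
Eigenvalues λ = 2, 4.
For λ=2: (A-λI) row 1 is [0, -2], so an eigenvector is (1, 0).
For λ=4: (A-λI) row 1 is [-2, -2], so an eigenvector is (1, -1).
General solution: c_1e^(2t)(1,0) + c_2e^(4t)(1,-1).

x(t) = c_1e^(2t) + c_2e^(4t), y(t) = -c_2e^(4t)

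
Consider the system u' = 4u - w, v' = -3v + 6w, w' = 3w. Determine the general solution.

u(t) = c_1e^(4t) + c_3e^(3t), v(t) = c_2e^(-3t) + c_3e^(3t), w(t) = c_3e^(3t)

Coefficient matrix A = [[4, 0, -1], [0, -3, 6], [0, 0, 3]].
det(A - λI) = 0 gives eigenvalues λ = 4, -3, 3.
For λ=4: eigenvector (1,0,0).
For λ=-3: eigenvector (0,1,0).
For λ=3: eigenvector (1,1,1).
General solution: c_1e^(4t)(1,0,0) + c_2e^(-3t)(0,1,0) + c_3e^(3t)(1,1,1).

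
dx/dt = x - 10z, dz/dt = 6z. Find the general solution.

Coefficient matrix A = [[1, -10], [0, 6]].
Characteristic polynomial det(A - λI) = λ^2 - 7λ + 6 = 0.
Eigenvalues λ = 1, 6.
For λ=1: (A-λI) row 1 is [0, -10], so an eigenvector is (1, 0).
For λ=6: (A-λI) row 1 is [-5, -10], so an eigenvector is (-2, 1).
General solution: K_1e^(t)(1,0) + K_2e^(6t)(-2,1).

x(t) = K_1e^(t) - 2K_2e^(6t), z(t) = K_2e^(6t)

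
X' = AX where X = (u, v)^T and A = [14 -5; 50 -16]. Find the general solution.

Coefficient matrix A = [[14, -5], [50, -16]].
Characteristic polynomial det(A - λI) = λ^2 + 2λ + 26 = 0.
Eigenvalues λ = -1 ± 5i (complex conjugate pair).
For λ=-1+5i: an eigenvector is (0,1) - i(-1,-3) = (0 + i, 1 + 3i).
A real fundamental pair from Re and Im of e^((-1+5i)t)v: X_1 = e^(-t)(cos(5t)·(0,1) + sin(5t)·(-1,-3)), X_2 = e^(-t)(sin(5t)·(0,1) - cos(5t)·(-1,-3)).
General solution: K_1X_1 + K_2X_2.

u(t) = -K_1e^(-t)sin(5t) + K_2e^(-t)cos(5t), v(t) = -3K_1e^(-t)sin(5t) + K_1e^(-t)cos(5t) + K_2e^(-t)sin(5t) + 3K_2e^(-t)cos(5t)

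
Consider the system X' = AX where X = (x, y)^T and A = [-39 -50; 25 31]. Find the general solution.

Coefficient matrix A = [[-39, -50], [25, 31]].
Characteristic polynomial det(A - λI) = λ^2 + 8λ + 41 = 0.
Eigenvalues λ = -4 ± 5i (complex conjugate pair).
For λ=-4+5i: an eigenvector is (3,-2) - i(-1,1) = (3 + i, -2 - i).
A real fundamental pair from Re and Im of e^((-4+5i)t)v: X_1 = e^(-4t)(cos(5t)·(3,-2) + sin(5t)·(-1,1)), X_2 = e^(-4t)(sin(5t)·(3,-2) - cos(5t)·(-1,1)).
General solution: C_1X_1 + C_2X_2.

x(t) = -C_1e^(-4t)sin(5t) + 3C_1e^(-4t)cos(5t) + 3C_2e^(-4t)sin(5t) + C_2e^(-4t)cos(5t), y(t) = C_1e^(-4t)sin(5t) - 2C_1e^(-4t)cos(5t) - 2C_2e^(-4t)sin(5t) - C_2e^(-4t)cos(5t)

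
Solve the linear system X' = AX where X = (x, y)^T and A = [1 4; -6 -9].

Coefficient matrix A = [[1, 4], [-6, -9]].
Characteristic polynomial det(A - λI) = λ^2 + 8λ + 15 = 0.
Eigenvalues λ = -3, -5.
For λ=-3: (A-λI) row 1 is [4, 4], so an eigenvector is (1, -1).
For λ=-5: (A-λI) row 1 is [6, 4], so an eigenvector is (-2, 3).
General solution: K_1e^(-3t)(1,-1) + K_2e^(-5t)(-2,3).

x(t) = K_1e^(-3t) - 2K_2e^(-5t), y(t) = -K_1e^(-3t) + 3K_2e^(-5t)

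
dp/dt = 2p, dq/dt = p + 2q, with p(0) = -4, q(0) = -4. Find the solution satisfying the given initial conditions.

p(t) = -4e^(2t), q(t) = -4te^(2t) - 4e^(2t)

Coefficient matrix A = [[2, 0], [1, 2]].
Characteristic polynomial det(A - λI) = λ^2 - 4λ + 4 = 0.
Single eigenvalue λ = 2 with algebraic multiplicity 2.
Eigenvector v = (0,1); generalized eigenvector w with (A-λI)w=v is (1,-3).
General solution: e^(2t)[c_1·v + c_2·(t·v + w)].
Applying p(0)=-4, q(0)=-4 gives c_1=-16, c_2=-4.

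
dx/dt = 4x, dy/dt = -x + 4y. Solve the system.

x(t) = -K_2e^(4t), y(t) = K_1e^(4t) + K_2te^(4t) + K_2e^(4t)

Coefficient matrix A = [[4, 0], [-1, 4]].
Characteristic polynomial det(A - λI) = λ^2 - 8λ + 16 = 0.
Single eigenvalue λ = 4 with algebraic multiplicity 2.
Eigenvector v = (0,1); generalized eigenvector w with (A-λI)w=v is (-1,1).
General solution: e^(4t)[K_1·v + K_2·(t·v + w)].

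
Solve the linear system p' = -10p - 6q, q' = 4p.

p(t) = -C_1e^(-4t) - 3C_2e^(-6t), q(t) = C_1e^(-4t) + 2C_2e^(-6t)

Coefficient matrix A = [[-10, -6], [4, 0]].
Characteristic polynomial det(A - λI) = λ^2 + 10λ + 24 = 0.
Eigenvalues λ = -4, -6.
For λ=-4: (A-λI) row 1 is [-6, -6], so an eigenvector is (-1, 1).
For λ=-6: (A-λI) row 1 is [-4, -6], so an eigenvector is (-3, 2).
General solution: C_1e^(-4t)(-1,1) + C_2e^(-6t)(-3,2).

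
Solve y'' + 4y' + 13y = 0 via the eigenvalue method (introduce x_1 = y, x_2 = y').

Let x_1 = y, x_2 = y'. Then x_1' = x_2 and x_2' = -13x_1 - 4x_2.
A = [[0,1],[-13,-4]]; det(A-λI) = λ^2 + 4λ + 13.
Eigenvalues λ = -2 ± 3i.

y(t) = C_1e^(-2t)cos(3t) + C_2e^(-2t)sin(3t)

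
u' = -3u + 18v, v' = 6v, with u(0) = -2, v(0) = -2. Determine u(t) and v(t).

u(t) = -4e^(6t) + 2e^(-3t), v(t) = -2e^(6t)

Coefficient matrix A = [[-3, 18], [0, 6]].
Characteristic polynomial det(A - λI) = λ^2 - 3λ - 18 = 0.
Eigenvalues λ = -3, 6.
For λ=-3: (A-λI) row 1 is [0, 18], so an eigenvector is (1, 0).
For λ=6: (A-λI) row 1 is [-9, 18], so an eigenvector is (2, 1).
General solution: C_1e^(-3t)(1,0) + C_2e^(6t)(2,1).
Applying u(0)=-2, v(0)=-2 gives C_1=2, C_2=-2.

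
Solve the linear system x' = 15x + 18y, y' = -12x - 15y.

Coefficient matrix A = [[15, 18], [-12, -15]].
Characteristic polynomial det(A - λI) = λ^2 - 9 = 0.
Eigenvalues λ = 3, -3.
For λ=3: (A-λI) row 1 is [12, 18], so an eigenvector is (-3, 2).
For λ=-3: (A-λI) row 1 is [18, 18], so an eigenvector is (1, -1).
General solution: K_1e^(3t)(-3,2) + K_2e^(-3t)(1,-1).

x(t) = -3K_1e^(3t) + K_2e^(-3t), y(t) = 2K_1e^(3t) - K_2e^(-3t)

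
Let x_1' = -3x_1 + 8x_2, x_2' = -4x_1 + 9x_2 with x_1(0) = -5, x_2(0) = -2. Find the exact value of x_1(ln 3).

A = [[-3,8],[-4,9]]; eigenvalues λ = 5, 1.
Eigenvectors: (-1,-1) for λ=5, (-2,-1) for λ=1.
From the initial condition, c_1 = -1, c_2 = 3.
x_1(ln 3) = (-1)(3^5)(-1) + (3)(3^1)(-2) = 225.

225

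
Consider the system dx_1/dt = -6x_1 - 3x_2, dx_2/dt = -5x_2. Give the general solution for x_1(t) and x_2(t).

Coefficient matrix A = [[-6, -3], [0, -5]].
Characteristic polynomial det(A - λI) = λ^2 + 11λ + 30 = 0.
Eigenvalues λ = -6, -5.
For λ=-6: (A-λI) row 1 is [0, -3], so an eigenvector is (1, 0).
For λ=-5: (A-λI) row 1 is [-1, -3], so an eigenvector is (3, -1).
General solution: c_1e^(-6t)(1,0) + c_2e^(-5t)(3,-1).

x_1(t) = c_1e^(-6t) + 3c_2e^(-5t), x_2(t) = -c_2e^(-5t)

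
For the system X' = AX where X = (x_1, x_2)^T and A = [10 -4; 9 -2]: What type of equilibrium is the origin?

unstable improper node

A = [[10,-4],[9,-2]]; det(A-λI) = λ^2 - 8λ + 16.
repeated λ = 4 with a single eigenvector.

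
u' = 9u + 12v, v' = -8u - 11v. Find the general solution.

Coefficient matrix A = [[9, 12], [-8, -11]].
Characteristic polynomial det(A - λI) = λ^2 + 2λ - 3 = 0.
Eigenvalues λ = -3, 1.
For λ=-3: (A-λI) row 1 is [12, 12], so an eigenvector is (1, -1).
For λ=1: (A-λI) row 1 is [8, 12], so an eigenvector is (3, -2).
General solution: K_1e^(-3t)(1,-1) + K_2e^(t)(3,-2).

u(t) = K_1e^(-3t) + 3K_2e^(t), v(t) = -K_1e^(-3t) - 2K_2e^(t)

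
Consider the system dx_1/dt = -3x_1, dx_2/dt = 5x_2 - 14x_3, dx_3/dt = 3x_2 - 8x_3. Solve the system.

x_1(t) = K_1e^(-3t), x_2(t) = 2K_2e^(-2t) + 7K_3e^(-t), x_3(t) = K_2e^(-2t) + 3K_3e^(-t)

Coefficient matrix A = [[-3, 0, 0], [0, 5, -14], [0, 3, -8]].
det(A - λI) = 0 gives eigenvalues λ = -3, -2, -1.
For λ=-3: eigenvector (1,0,0).
For λ=-2: eigenvector (0,2,1).
For λ=-1: eigenvector (0,7,3).
General solution: K_1e^(-3t)(1,0,0) + K_2e^(-2t)(0,2,1) + K_3e^(-t)(0,7,3).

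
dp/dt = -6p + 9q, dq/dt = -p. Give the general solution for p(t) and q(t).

Coefficient matrix A = [[-6, 9], [-1, 0]].
Characteristic polynomial det(A - λI) = λ^2 + 6λ + 9 = 0.
Single eigenvalue λ = -3 with algebraic multiplicity 2.
Eigenvector v = (-3,-1); generalized eigenvector w with (A-λI)w=v is (1,0).
General solution: e^(-3t)[c_1·v + c_2·(t·v + w)].

p(t) = -3c_1e^(-3t) - 3c_2te^(-3t) + c_2e^(-3t), q(t) = -c_1e^(-3t) - c_2te^(-3t)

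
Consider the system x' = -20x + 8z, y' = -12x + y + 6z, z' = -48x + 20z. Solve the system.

Coefficient matrix A = [[-20, 0, 8], [-12, 1, 6], [-48, 0, 20]].
det(A - λI) = 0 gives eigenvalues λ = 4, 1, -4.
For λ=4: eigenvector (-1,-2,-3).
For λ=1: eigenvector (0,1,0).
For λ=-4: eigenvector (1,0,2).
General solution: C_1e^(4t)(-1,-2,-3) + C_2e^(t)(0,1,0) + C_3e^(-4t)(1,0,2).

x(t) = -C_1e^(4t) + C_3e^(-4t), y(t) = -2C_1e^(4t) + C_2e^(t), z(t) = -3C_1e^(4t) + 2C_3e^(-4t)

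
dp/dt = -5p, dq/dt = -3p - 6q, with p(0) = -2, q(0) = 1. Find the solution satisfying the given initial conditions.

p(t) = -2e^(-5t), q(t) = 6e^(-5t) - 5e^(-6t)

Coefficient matrix A = [[-5, 0], [-3, -6]].
Characteristic polynomial det(A - λI) = λ^2 + 11λ + 30 = 0.
Eigenvalues λ = -6, -5.
For λ=-6: (A-λI) row 1 is [1, 0], so an eigenvector is (0, 1).
For λ=-5: (A-λI) row 2 is [-3, -1], so an eigenvector is (1, -3).
General solution: K_1e^(-6t)(0,1) + K_2e^(-5t)(1,-3).
Applying p(0)=-2, q(0)=1 gives K_1=-5, K_2=-2.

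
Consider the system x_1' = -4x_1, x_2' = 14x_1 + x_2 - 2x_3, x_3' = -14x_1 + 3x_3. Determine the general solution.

x_1(t) = C_1e^(-4t), x_2(t) = -2C_1e^(-4t) + C_2e^(t) - C_3e^(3t), x_3(t) = 2C_1e^(-4t) + C_3e^(3t)

Coefficient matrix A = [[-4, 0, 0], [14, 1, -2], [-14, 0, 3]].
det(A - λI) = 0 gives eigenvalues λ = -4, 1, 3.
For λ=-4: eigenvector (1,-2,2).
For λ=1: eigenvector (0,1,0).
For λ=3: eigenvector (0,-1,1).
General solution: C_1e^(-4t)(1,-2,2) + C_2e^(t)(0,1,0) + C_3e^(3t)(0,-1,1).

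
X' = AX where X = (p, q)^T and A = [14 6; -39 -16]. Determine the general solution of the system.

p(t) = -K_1e^(-t)sin(3t) + K_1e^(-t)cos(3t) + K_2e^(-t)sin(3t) + K_2e^(-t)cos(3t), q(t) = 2K_1e^(-t)sin(3t) - 3K_1e^(-t)cos(3t) - 3K_2e^(-t)sin(3t) - 2K_2e^(-t)cos(3t)

Coefficient matrix A = [[14, 6], [-39, -16]].
Characteristic polynomial det(A - λI) = λ^2 + 2λ + 10 = 0.
Eigenvalues λ = -1 ± 3i (complex conjugate pair).
For λ=-1+3i: an eigenvector is (1,-3) - i(-1,2) = (1 + i, -3 - 2i).
A real fundamental pair from Re and Im of e^((-1+3i)t)v: X_1 = e^(-t)(cos(3t)·(1,-3) + sin(3t)·(-1,2)), X_2 = e^(-t)(sin(3t)·(1,-3) - cos(3t)·(-1,2)).
General solution: K_1X_1 + K_2X_2.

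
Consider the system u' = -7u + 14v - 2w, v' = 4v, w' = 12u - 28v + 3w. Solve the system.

Coefficient matrix A = [[-7, 14, -2], [0, 4, 0], [12, -28, 3]].
det(A - λI) = 0 gives eigenvalues λ = 4, -3, -1.
For λ=4: eigenvector (2,1,-4).
For λ=-3: eigenvector (1,0,-2).
For λ=-1: eigenvector (-1,0,3).
General solution: c_1e^(4t)(2,1,-4) + c_2e^(-3t)(1,0,-2) + c_3e^(-t)(-1,0,3).

u(t) = 2c_1e^(4t) + c_2e^(-3t) - c_3e^(-t), v(t) = c_1e^(4t), w(t) = -4c_1e^(4t) - 2c_2e^(-3t) + 3c_3e^(-t)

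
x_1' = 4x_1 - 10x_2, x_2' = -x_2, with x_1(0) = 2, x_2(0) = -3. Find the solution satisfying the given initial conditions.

x_1(t) = 8e^(4t) - 6e^(-t), x_2(t) = -3e^(-t)

Coefficient matrix A = [[4, -10], [0, -1]].
Characteristic polynomial det(A - λI) = λ^2 - 3λ - 4 = 0.
Eigenvalues λ = -1, 4.
For λ=-1: (A-λI) row 1 is [5, -10], so an eigenvector is (2, 1).
For λ=4: (A-λI) row 1 is [0, -10], so an eigenvector is (1, 0).
General solution: c_1e^(-t)(2,1) + c_2e^(4t)(1,0).
Applying x_1(0)=2, x_2(0)=-3 gives c_1=-3, c_2=8.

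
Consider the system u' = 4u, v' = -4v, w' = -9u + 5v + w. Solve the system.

u(t) = C_1e^(4t), v(t) = C_2e^(-4t), w(t) = -3C_1e^(4t) - C_2e^(-4t) + C_3e^(t)

Coefficient matrix A = [[4, 0, 0], [0, -4, 0], [-9, 5, 1]].
det(A - λI) = 0 gives eigenvalues λ = 4, -4, 1.
For λ=4: eigenvector (1,0,-3).
For λ=-4: eigenvector (0,1,-1).
For λ=1: eigenvector (0,0,1).
General solution: C_1e^(4t)(1,0,-3) + C_2e^(-4t)(0,1,-1) + C_3e^(t)(0,0,1).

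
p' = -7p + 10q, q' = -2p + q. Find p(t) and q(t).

p(t) = -K_1e^(-3t)sin(2t) - 2K_1e^(-3t)cos(2t) - 2K_2e^(-3t)sin(2t) + K_2e^(-3t)cos(2t), q(t) = -K_1e^(-3t)cos(2t) - K_2e^(-3t)sin(2t)

Coefficient matrix A = [[-7, 10], [-2, 1]].
Characteristic polynomial det(A - λI) = λ^2 + 6λ + 13 = 0.
Eigenvalues λ = -3 ± 2i (complex conjugate pair).
For λ=-3+2i: an eigenvector is (-2,-1) - i(-1,0) = (-2 + i, -1).
A real fundamental pair from Re and Im of e^((-3+2i)t)v: X_1 = e^(-3t)(cos(2t)·(-2,-1) + sin(2t)·(-1,0)), X_2 = e^(-3t)(sin(2t)·(-2,-1) - cos(2t)·(-1,0)).
General solution: K_1X_1 + K_2X_2.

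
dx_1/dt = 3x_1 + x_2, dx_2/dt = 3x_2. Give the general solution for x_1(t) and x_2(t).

x_1(t) = K_1e^(3t) + K_2te^(3t) + 2K_2e^(3t), x_2(t) = K_2e^(3t)

Coefficient matrix A = [[3, 1], [0, 3]].
Characteristic polynomial det(A - λI) = λ^2 - 6λ + 9 = 0.
Single eigenvalue λ = 3 with algebraic multiplicity 2.
Eigenvector v = (1,0); generalized eigenvector w with (A-λI)w=v is (2,1).
General solution: e^(3t)[K_1·v + K_2·(t·v + w)].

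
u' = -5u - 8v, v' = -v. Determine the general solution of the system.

Coefficient matrix A = [[-5, -8], [0, -1]].
Characteristic polynomial det(A - λI) = λ^2 + 6λ + 5 = 0.
Eigenvalues λ = -1, -5.
For λ=-1: (A-λI) row 1 is [-4, -8], so an eigenvector is (-2, 1).
For λ=-5: (A-λI) row 1 is [0, -8], so an eigenvector is (-1, 0).
General solution: C_1e^(-t)(-2,1) + C_2e^(-5t)(-1,0).

u(t) = -2C_1e^(-t) - C_2e^(-5t), v(t) = C_1e^(-t)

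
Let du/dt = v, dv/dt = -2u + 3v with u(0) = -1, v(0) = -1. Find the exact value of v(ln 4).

A = [[0,1],[-2,3]]; eigenvalues λ = 2, 1.
Eigenvectors: (1,2) for λ=2, (1,1) for λ=1.
From the initial condition, c_1 = 0, c_2 = -1.
v(ln 4) = (0)(4^2)(2) + (-1)(4^1)(1) = -4.

-4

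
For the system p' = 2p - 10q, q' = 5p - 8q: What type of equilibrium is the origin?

stable spiral

A = [[2,-10],[5,-8]]; det(A-λI) = λ^2 + 6λ + 34.
λ = -3 ± 5i: negative real part.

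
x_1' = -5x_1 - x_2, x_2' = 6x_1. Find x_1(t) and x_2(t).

x_1(t) = -K_1e^(-3t) + K_2e^(-2t), x_2(t) = 2K_1e^(-3t) - 3K_2e^(-2t)

Coefficient matrix A = [[-5, -1], [6, 0]].
Characteristic polynomial det(A - λI) = λ^2 + 5λ + 6 = 0.
Eigenvalues λ = -3, -2.
For λ=-3: (A-λI) row 1 is [-2, -1], so an eigenvector is (-1, 2).
For λ=-2: (A-λI) row 1 is [-3, -1], so an eigenvector is (1, -3).
General solution: K_1e^(-3t)(-1,2) + K_2e^(-2t)(1,-3).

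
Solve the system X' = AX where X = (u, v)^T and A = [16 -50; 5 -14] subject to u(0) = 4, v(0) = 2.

u(t) = -8e^(t)sin(5t) + 4e^(t)cos(5t), v(t) = -2e^(t)sin(5t) + 2e^(t)cos(5t)

Coefficient matrix A = [[16, -50], [5, -14]].
Characteristic polynomial det(A - λI) = λ^2 - 2λ + 26 = 0.
Eigenvalues λ = 1 ± 5i (complex conjugate pair).
For λ=1+5i: an eigenvector is (-3,-1) - i(1,0) = (-3 - i, -1).
A real fundamental pair from Re and Im of e^((1+5i)t)v: X_1 = e^(t)(cos(5t)·(-3,-1) + sin(5t)·(1,0)), X_2 = e^(t)(sin(5t)·(-3,-1) - cos(5t)·(1,0)).
General solution: C_1X_1 + C_2X_2.
Applying u(0)=4, v(0)=2 gives C_1=-2, C_2=2.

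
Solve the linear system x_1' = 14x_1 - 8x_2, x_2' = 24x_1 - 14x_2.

Coefficient matrix A = [[14, -8], [24, -14]].
Characteristic polynomial det(A - λI) = λ^2 - 4 = 0.
Eigenvalues λ = -2, 2.
For λ=-2: (A-λI) row 1 is [16, -8], so an eigenvector is (1, 2).
For λ=2: (A-λI) row 1 is [12, -8], so an eigenvector is (-2, -3).
General solution: C_1e^(-2t)(1,2) + C_2e^(2t)(-2,-3).

x_1(t) = C_1e^(-2t) - 2C_2e^(2t), x_2(t) = 2C_1e^(-2t) - 3C_2e^(2t)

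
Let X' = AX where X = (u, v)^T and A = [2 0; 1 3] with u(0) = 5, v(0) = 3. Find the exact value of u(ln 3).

A = [[2,0],[1,3]]; eigenvalues λ = 2, 3.
Eigenvectors: (1,-1) for λ=2, (0,-1) for λ=3.
From the initial condition, c_1 = 5, c_2 = -8.
u(ln 3) = (5)(3^2)(1) + (-8)(3^3)(0) = 45.

45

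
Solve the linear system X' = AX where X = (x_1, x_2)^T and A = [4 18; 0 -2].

x_1(t) = -K_1e^(4t) - 3K_2e^(-2t), x_2(t) = K_2e^(-2t)

Coefficient matrix A = [[4, 18], [0, -2]].
Characteristic polynomial det(A - λI) = λ^2 - 2λ - 8 = 0.
Eigenvalues λ = 4, -2.
For λ=4: (A-λI) row 1 is [0, 18], so an eigenvector is (-1, 0).
For λ=-2: (A-λI) row 1 is [6, 18], so an eigenvector is (-3, 1).
General solution: K_1e^(4t)(-1,0) + K_2e^(-2t)(-3,1).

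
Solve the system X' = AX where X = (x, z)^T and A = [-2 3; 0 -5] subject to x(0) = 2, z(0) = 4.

Coefficient matrix A = [[-2, 3], [0, -5]].
Characteristic polynomial det(A - λI) = λ^2 + 7λ + 10 = 0.
Eigenvalues λ = -2, -5.
For λ=-2: (A-λI) row 1 is [0, 3], so an eigenvector is (-1, 0).
For λ=-5: (A-λI) row 1 is [3, 3], so an eigenvector is (-1, 1).
General solution: C_1e^(-2t)(-1,0) + C_2e^(-5t)(-1,1).
Applying x(0)=2, z(0)=4 gives C_1=-6, C_2=4.

x(t) = 6e^(-2t) - 4e^(-5t), z(t) = 4e^(-5t)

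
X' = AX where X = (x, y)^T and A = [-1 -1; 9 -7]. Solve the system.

Coefficient matrix A = [[-1, -1], [9, -7]].
Characteristic polynomial det(A - λI) = λ^2 + 8λ + 16 = 0.
Single eigenvalue λ = -4 with algebraic multiplicity 2.
Eigenvector v = (1,3); generalized eigenvector w with (A-λI)w=v is (0,-1).
General solution: e^(-4t)[c_1·v + c_2·(t·v + w)].

x(t) = c_1e^(-4t) + c_2te^(-4t), y(t) = 3c_1e^(-4t) + 3c_2te^(-4t) - c_2e^(-4t)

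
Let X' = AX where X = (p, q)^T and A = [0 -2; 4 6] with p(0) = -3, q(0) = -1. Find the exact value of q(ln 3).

-585

A = [[0,-2],[4,6]]; eigenvalues λ = 4, 2.
Eigenvectors: (-1,2) for λ=4, (1,-1) for λ=2.
From the initial condition, c_1 = -4, c_2 = -7.
q(ln 3) = (-4)(3^4)(2) + (-7)(3^2)(-1) = -585.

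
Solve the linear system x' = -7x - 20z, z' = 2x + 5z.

x(t) = -C_1e^(-t)sin(2t) - 3C_1e^(-t)cos(2t) - 3C_2e^(-t)sin(2t) + C_2e^(-t)cos(2t), z(t) = C_1e^(-t)cos(2t) + C_2e^(-t)sin(2t)

Coefficient matrix A = [[-7, -20], [2, 5]].
Characteristic polynomial det(A - λI) = λ^2 + 2λ + 5 = 0.
Eigenvalues λ = -1 ± 2i (complex conjugate pair).
For λ=-1+2i: an eigenvector is (-3,1) - i(-1,0) = (-3 + i, 1).
A real fundamental pair from Re and Im of e^((-1+2i)t)v: X_1 = e^(-t)(cos(2t)·(-3,1) + sin(2t)·(-1,0)), X_2 = e^(-t)(sin(2t)·(-3,1) - cos(2t)·(-1,0)).
General solution: C_1X_1 + C_2X_2.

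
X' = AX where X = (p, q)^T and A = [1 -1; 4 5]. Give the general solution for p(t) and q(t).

Coefficient matrix A = [[1, -1], [4, 5]].
Characteristic polynomial det(A - λI) = λ^2 - 6λ + 9 = 0.
Single eigenvalue λ = 3 with algebraic multiplicity 2.
Eigenvector v = (1,-2); generalized eigenvector w with (A-λI)w=v is (1,-3).
General solution: e^(3t)[c_1·v + c_2·(t·v + w)].

p(t) = c_1e^(3t) + c_2te^(3t) + c_2e^(3t), q(t) = -2c_1e^(3t) - 2c_2te^(3t) - 3c_2e^(3t)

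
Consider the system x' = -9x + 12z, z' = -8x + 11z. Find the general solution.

Coefficient matrix A = [[-9, 12], [-8, 11]].
Characteristic polynomial det(A - λI) = λ^2 - 2λ - 3 = 0.
Eigenvalues λ = 3, -1.
For λ=3: (A-λI) row 1 is [-12, 12], so an eigenvector is (-1, -1).
For λ=-1: (A-λI) row 1 is [-8, 12], so an eigenvector is (3, 2).
General solution: c_1e^(3t)(-1,-1) + c_2e^(-t)(3,2).

x(t) = -c_1e^(3t) + 3c_2e^(-t), z(t) = -c_1e^(3t) + 2c_2e^(-t)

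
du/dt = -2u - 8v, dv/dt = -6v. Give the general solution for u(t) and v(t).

Coefficient matrix A = [[-2, -8], [0, -6]].
Characteristic polynomial det(A - λI) = λ^2 + 8λ + 12 = 0.
Eigenvalues λ = -2, -6.
For λ=-2: (A-λI) row 1 is [0, -8], so an eigenvector is (-1, 0).
For λ=-6: (A-λI) row 1 is [4, -8], so an eigenvector is (-2, -1).
General solution: K_1e^(-2t)(-1,0) + K_2e^(-6t)(-2,-1).

u(t) = -K_1e^(-2t) - 2K_2e^(-6t), v(t) = -K_2e^(-6t)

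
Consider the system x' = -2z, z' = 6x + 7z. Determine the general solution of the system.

x(t) = c_1e^(4t) - 2c_2e^(3t), z(t) = -2c_1e^(4t) + 3c_2e^(3t)

Coefficient matrix A = [[0, -2], [6, 7]].
Characteristic polynomial det(A - λI) = λ^2 - 7λ + 12 = 0.
Eigenvalues λ = 4, 3.
For λ=4: (A-λI) row 1 is [-4, -2], so an eigenvector is (1, -2).
For λ=3: (A-λI) row 1 is [-3, -2], so an eigenvector is (-2, 3).
General solution: c_1e^(4t)(1,-2) + c_2e^(3t)(-2,3).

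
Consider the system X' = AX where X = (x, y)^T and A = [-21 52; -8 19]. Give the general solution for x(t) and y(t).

Coefficient matrix A = [[-21, 52], [-8, 19]].
Characteristic polynomial det(A - λI) = λ^2 + 2λ + 17 = 0.
Eigenvalues λ = -1 ± 4i (complex conjugate pair).
For λ=-1+4i: an eigenvector is (-3,-1) - i(2,1) = (-3 - 2i, -1 - i).
A real fundamental pair from Re and Im of e^((-1+4i)t)v: X_1 = e^(-t)(cos(4t)·(-3,-1) + sin(4t)·(2,1)), X_2 = e^(-t)(sin(4t)·(-3,-1) - cos(4t)·(2,1)).
General solution: K_1X_1 + K_2X_2.

x(t) = 2K_1e^(-t)sin(4t) - 3K_1e^(-t)cos(4t) - 3K_2e^(-t)sin(4t) - 2K_2e^(-t)cos(4t), y(t) = K_1e^(-t)sin(4t) - K_1e^(-t)cos(4t) - K_2e^(-t)sin(4t) - K_2e^(-t)cos(4t)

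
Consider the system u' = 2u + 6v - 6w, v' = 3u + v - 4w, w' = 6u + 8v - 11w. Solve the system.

u(t) = 2K_1e^(-t) + K_3e^(-4t), v(t) = K_1e^(-t) - K_2e^(-3t) + K_3e^(-4t), w(t) = 2K_1e^(-t) - K_2e^(-3t) + 2K_3e^(-4t)

Coefficient matrix A = [[2, 6, -6], [3, 1, -4], [6, 8, -11]].
det(A - λI) = 0 gives eigenvalues λ = -1, -3, -4.
For λ=-1: eigenvector (2,1,2).
For λ=-3: eigenvector (0,-1,-1).
For λ=-4: eigenvector (1,1,2).
General solution: K_1e^(-t)(2,1,2) + K_2e^(-3t)(0,-1,-1) + K_3e^(-4t)(1,1,2).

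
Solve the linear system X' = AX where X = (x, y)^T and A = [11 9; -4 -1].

x(t) = -3C_1e^(5t) - 3C_2te^(5t) - 2C_2e^(5t), y(t) = 2C_1e^(5t) + 2C_2te^(5t) + C_2e^(5t)

Coefficient matrix A = [[11, 9], [-4, -1]].
Characteristic polynomial det(A - λI) = λ^2 - 10λ + 25 = 0.
Single eigenvalue λ = 5 with algebraic multiplicity 2.
Eigenvector v = (-3,2); generalized eigenvector w with (A-λI)w=v is (-2,1).
General solution: e^(5t)[C_1·v + C_2·(t·v + w)].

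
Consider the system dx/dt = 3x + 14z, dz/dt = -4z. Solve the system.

x(t) = -c_1e^(3t) + 2c_2e^(-4t), z(t) = -c_2e^(-4t)

Coefficient matrix A = [[3, 14], [0, -4]].
Characteristic polynomial det(A - λI) = λ^2 + λ - 12 = 0.
Eigenvalues λ = 3, -4.
For λ=3: (A-λI) row 1 is [0, 14], so an eigenvector is (-1, 0).
For λ=-4: (A-λI) row 1 is [7, 14], so an eigenvector is (2, -1).
General solution: c_1e^(3t)(-1,0) + c_2e^(-4t)(2,-1).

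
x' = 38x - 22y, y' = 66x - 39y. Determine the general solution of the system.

x(t) = 2K_1e^(5t) + K_2e^(-6t), y(t) = 3K_1e^(5t) + 2K_2e^(-6t)

Coefficient matrix A = [[38, -22], [66, -39]].
Characteristic polynomial det(A - λI) = λ^2 + λ - 30 = 0.
Eigenvalues λ = 5, -6.
For λ=5: (A-λI) row 1 is [33, -22], so an eigenvector is (2, 3).
For λ=-6: (A-λI) row 1 is [44, -22], so an eigenvector is (1, 2).
General solution: K_1e^(5t)(2,3) + K_2e^(-6t)(1,2).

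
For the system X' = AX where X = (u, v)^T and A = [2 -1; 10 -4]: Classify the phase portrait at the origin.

stable spiral

A = [[2,-1],[10,-4]]; det(A-λI) = λ^2 + 2λ + 2.
λ = -1 ± i: negative real part.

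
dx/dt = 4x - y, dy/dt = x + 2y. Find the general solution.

x(t) = -C_1e^(3t) - C_2te^(3t) - 3C_2e^(3t), y(t) = -C_1e^(3t) - C_2te^(3t) - 2C_2e^(3t)

Coefficient matrix A = [[4, -1], [1, 2]].
Characteristic polynomial det(A - λI) = λ^2 - 6λ + 9 = 0.
Single eigenvalue λ = 3 with algebraic multiplicity 2.
Eigenvector v = (-1,-1); generalized eigenvector w with (A-λI)w=v is (-3,-2).
General solution: e^(3t)[C_1·v + C_2·(t·v + w)].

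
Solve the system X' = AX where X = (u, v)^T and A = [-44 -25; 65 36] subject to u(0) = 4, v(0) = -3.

u(t) = -17e^(-4t)sin(5t) + 4e^(-4t)cos(5t), v(t) = 28e^(-4t)sin(5t) - 3e^(-4t)cos(5t)

Coefficient matrix A = [[-44, -25], [65, 36]].
Characteristic polynomial det(A - λI) = λ^2 + 8λ + 41 = 0.
Eigenvalues λ = -4 ± 5i (complex conjugate pair).
For λ=-4+5i: an eigenvector is (1,-2) - i(2,-3) = (1 - 2i, -2 + 3i).
A real fundamental pair from Re and Im of e^((-4+5i)t)v: X_1 = e^(-4t)(cos(5t)·(1,-2) + sin(5t)·(2,-3)), X_2 = e^(-4t)(sin(5t)·(1,-2) - cos(5t)·(2,-3)).
General solution: K_1X_1 + K_2X_2.
Applying u(0)=4, v(0)=-3 gives K_1=-6, K_2=-5.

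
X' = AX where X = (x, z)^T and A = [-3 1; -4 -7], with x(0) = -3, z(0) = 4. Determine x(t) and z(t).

x(t) = -2te^(-5t) - 3e^(-5t), z(t) = 4te^(-5t) + 4e^(-5t)

Coefficient matrix A = [[-3, 1], [-4, -7]].
Characteristic polynomial det(A - λI) = λ^2 + 10λ + 25 = 0.
Single eigenvalue λ = -5 with algebraic multiplicity 2.
Eigenvector v = (-1,2); generalized eigenvector w with (A-λI)w=v is (1,-3).
General solution: e^(-5t)[C_1·v + C_2·(t·v + w)].
Applying x(0)=-3, z(0)=4 gives C_1=5, C_2=2.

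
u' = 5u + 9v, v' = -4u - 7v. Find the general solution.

Coefficient matrix A = [[5, 9], [-4, -7]].
Characteristic polynomial det(A - λI) = λ^2 + 2λ + 1 = 0.
Single eigenvalue λ = -1 with algebraic multiplicity 2.
Eigenvector v = (3,-2); generalized eigenvector w with (A-λI)w=v is (-1,1).
General solution: e^(-t)[c_1·v + c_2·(t·v + w)].

u(t) = 3c_1e^(-t) + 3c_2te^(-t) - c_2e^(-t), v(t) = -2c_1e^(-t) - 2c_2te^(-t) + c_2e^(-t)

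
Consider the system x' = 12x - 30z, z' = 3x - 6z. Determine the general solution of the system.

x(t) = -c_1e^(3t)sin(3t) + 3c_1e^(3t)cos(3t) + 3c_2e^(3t)sin(3t) + c_2e^(3t)cos(3t), z(t) = c_1e^(3t)cos(3t) + c_2e^(3t)sin(3t)

Coefficient matrix A = [[12, -30], [3, -6]].
Characteristic polynomial det(A - λI) = λ^2 - 6λ + 18 = 0.
Eigenvalues λ = 3 ± 3i (complex conjugate pair).
For λ=3+3i: an eigenvector is (3,1) - i(-1,0) = (3 + i, 1).
A real fundamental pair from Re and Im of e^((3+3i)t)v: X_1 = e^(3t)(cos(3t)·(3,1) + sin(3t)·(-1,0)), X_2 = e^(3t)(sin(3t)·(3,1) - cos(3t)·(-1,0)).
General solution: c_1X_1 + c_2X_2.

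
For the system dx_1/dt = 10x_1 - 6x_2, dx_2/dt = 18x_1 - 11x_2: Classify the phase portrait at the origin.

saddle

A = [[10,-6],[18,-11]]; det(A-λI) = λ^2 + λ - 2.
λ = 1, -2: opposite signs.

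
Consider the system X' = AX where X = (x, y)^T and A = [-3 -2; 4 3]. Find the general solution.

x(t) = -C_1e^(t) + C_2e^(-t), y(t) = 2C_1e^(t) - C_2e^(-t)

Coefficient matrix A = [[-3, -2], [4, 3]].
Characteristic polynomial det(A - λI) = λ^2 - 1 = 0.
Eigenvalues λ = 1, -1.
For λ=1: (A-λI) row 1 is [-4, -2], so an eigenvector is (-1, 2).
For λ=-1: (A-λI) row 1 is [-2, -2], so an eigenvector is (1, -1).
General solution: C_1e^(t)(-1,2) + C_2e^(-t)(1,-1).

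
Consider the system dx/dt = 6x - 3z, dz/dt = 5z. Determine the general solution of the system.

Coefficient matrix A = [[6, -3], [0, 5]].
Characteristic polynomial det(A - λI) = λ^2 - 11λ + 30 = 0.
Eigenvalues λ = 5, 6.
For λ=5: (A-λI) row 1 is [1, -3], so an eigenvector is (-3, -1).
For λ=6: (A-λI) row 1 is [0, -3], so an eigenvector is (-1, 0).
General solution: K_1e^(5t)(-3,-1) + K_2e^(6t)(-1,0).

x(t) = -3K_1e^(5t) - K_2e^(6t), z(t) = -K_1e^(5t)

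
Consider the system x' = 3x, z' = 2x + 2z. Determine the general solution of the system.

x(t) = K_2e^(3t), z(t) = -K_1e^(2t) + 2K_2e^(3t)

Coefficient matrix A = [[3, 0], [2, 2]].
Characteristic polynomial det(A - λI) = λ^2 - 5λ + 6 = 0.
Eigenvalues λ = 2, 3.
For λ=2: (A-λI) row 1 is [1, 0], so an eigenvector is (0, -1).
For λ=3: (A-λI) row 2 is [2, -1], so an eigenvector is (1, 2).
General solution: K_1e^(2t)(0,-1) + K_2e^(3t)(1,2).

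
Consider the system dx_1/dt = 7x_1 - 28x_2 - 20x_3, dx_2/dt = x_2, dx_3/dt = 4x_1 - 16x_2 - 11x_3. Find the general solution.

x_1(t) = 5c_1e^(-t) - 2c_2e^(t) + 2c_3e^(-3t), x_2(t) = c_2e^(t), x_3(t) = 2c_1e^(-t) - 2c_2e^(t) + c_3e^(-3t)

Coefficient matrix A = [[7, -28, -20], [0, 1, 0], [4, -16, -11]].
det(A - λI) = 0 gives eigenvalues λ = -1, 1, -3.
For λ=-1: eigenvector (5,0,2).
For λ=1: eigenvector (-2,1,-2).
For λ=-3: eigenvector (2,0,1).
General solution: c_1e^(-t)(5,0,2) + c_2e^(t)(-2,1,-2) + c_3e^(-3t)(2,0,1).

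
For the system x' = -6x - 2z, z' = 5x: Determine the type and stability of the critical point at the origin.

A = [[-6,-2],[5,0]]; det(A-λI) = λ^2 + 6λ + 10.
λ = -3 ± i: negative real part.

stable spiral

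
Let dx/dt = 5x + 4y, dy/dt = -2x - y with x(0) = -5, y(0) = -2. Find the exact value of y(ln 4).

A = [[5,4],[-2,-1]]; eigenvalues λ = 3, 1.
Eigenvectors: (-2,1) for λ=3, (-1,1) for λ=1.
From the initial condition, c_1 = 7, c_2 = -9.
y(ln 4) = (7)(4^3)(1) + (-9)(4^1)(1) = 412.

412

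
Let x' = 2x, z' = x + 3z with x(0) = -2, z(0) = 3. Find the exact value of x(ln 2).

-8

A = [[2,0],[1,3]]; eigenvalues λ = 2, 3.
Eigenvectors: (1,-1) for λ=2, (0,-1) for λ=3.
From the initial condition, c_1 = -2, c_2 = -1.
x(ln 2) = (-2)(2^2)(1) + (-1)(2^3)(0) = -8.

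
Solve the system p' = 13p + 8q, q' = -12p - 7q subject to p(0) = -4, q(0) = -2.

Coefficient matrix A = [[13, 8], [-12, -7]].
Characteristic polynomial det(A - λI) = λ^2 - 6λ + 5 = 0.
Eigenvalues λ = 1, 5.
For λ=1: (A-λI) row 1 is [12, 8], so an eigenvector is (-2, 3).
For λ=5: (A-λI) row 1 is [8, 8], so an eigenvector is (-1, 1).
General solution: C_1e^(t)(-2,3) + C_2e^(5t)(-1,1).
Applying p(0)=-4, q(0)=-2 gives C_1=-6, C_2=16.

p(t) = -16e^(5t) + 12e^(t), q(t) = 16e^(5t) - 18e^(t)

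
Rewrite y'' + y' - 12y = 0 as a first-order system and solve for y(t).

Let x_1 = y, x_2 = y'. Then x_1' = x_2 and x_2' = 12x_1 - x_2.
A = [[0,1],[12,-1]]; det(A-λI) = λ^2 + λ - 12.
Eigenvalues λ = 3, -4 with eigenvectors (1,3), (1,-4).

y(t) = C_1e^(3t) + C_2e^(-4t)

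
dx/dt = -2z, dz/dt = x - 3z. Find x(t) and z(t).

Coefficient matrix A = [[0, -2], [1, -3]].
Characteristic polynomial det(A - λI) = λ^2 + 3λ + 2 = 0.
Eigenvalues λ = -2, -1.
For λ=-2: (A-λI) row 1 is [2, -2], so an eigenvector is (-1, -1).
For λ=-1: (A-λI) row 1 is [1, -2], so an eigenvector is (2, 1).
General solution: c_1e^(-2t)(-1,-1) + c_2e^(-t)(2,1).

x(t) = -c_1e^(-2t) + 2c_2e^(-t), z(t) = -c_1e^(-2t) + c_2e^(-t)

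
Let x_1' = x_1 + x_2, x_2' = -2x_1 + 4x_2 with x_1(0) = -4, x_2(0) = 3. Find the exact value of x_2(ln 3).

A = [[1,1],[-2,4]]; eigenvalues λ = 2, 3.
Eigenvectors: (1,1) for λ=2, (-1,-2) for λ=3.
From the initial condition, c_1 = -11, c_2 = -7.
x_2(ln 3) = (-11)(3^2)(1) + (-7)(3^3)(-2) = 279.

279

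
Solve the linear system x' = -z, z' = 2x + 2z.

x(t) = -C_1e^(t)sin(t) + C_2e^(t)cos(t), z(t) = C_1e^(t)sin(t) + C_1e^(t)cos(t) + C_2e^(t)sin(t) - C_2e^(t)cos(t)

Coefficient matrix A = [[0, -1], [2, 2]].
Characteristic polynomial det(A - λI) = λ^2 - 2λ + 2 = 0.
Eigenvalues λ = 1 ± i (complex conjugate pair).
For λ=1+i: an eigenvector is (0,1) - i(-1,1) = (0 + i, 1 - i).
A real fundamental pair from Re and Im of e^((1+i)t)v: X_1 = e^(t)(cos(t)·(0,1) + sin(t)·(-1,1)), X_2 = e^(t)(sin(t)·(0,1) - cos(t)·(-1,1)).
General solution: C_1X_1 + C_2X_2.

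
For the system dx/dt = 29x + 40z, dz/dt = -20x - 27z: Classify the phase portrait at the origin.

unstable spiral

A = [[29,40],[-20,-27]]; det(A-λI) = λ^2 - 2λ + 17.
λ = 1 ± 4i: positive real part.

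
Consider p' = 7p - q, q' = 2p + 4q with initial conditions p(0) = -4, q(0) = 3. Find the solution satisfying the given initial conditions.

Coefficient matrix A = [[7, -1], [2, 4]].
Characteristic polynomial det(A - λI) = λ^2 - 11λ + 30 = 0.
Eigenvalues λ = 6, 5.
For λ=6: (A-λI) row 1 is [1, -1], so an eigenvector is (1, 1).
For λ=5: (A-λI) row 1 is [2, -1], so an eigenvector is (-1, -2).
General solution: c_1e^(6t)(1,1) + c_2e^(5t)(-1,-2).
Applying p(0)=-4, q(0)=3 gives c_1=-11, c_2=-7.

p(t) = -11e^(6t) + 7e^(5t), q(t) = -11e^(6t) + 14e^(5t)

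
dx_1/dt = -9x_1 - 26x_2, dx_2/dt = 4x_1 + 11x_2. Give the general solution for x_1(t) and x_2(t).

Coefficient matrix A = [[-9, -26], [4, 11]].
Characteristic polynomial det(A - λI) = λ^2 - 2λ + 5 = 0.
Eigenvalues λ = 1 ± 2i (complex conjugate pair).
For λ=1+2i: an eigenvector is (-2,1) - i(-3,1) = (-2 + 3i, 1 - i).
A real fundamental pair from Re and Im of e^((1+2i)t)v: X_1 = e^(t)(cos(2t)·(-2,1) + sin(2t)·(-3,1)), X_2 = e^(t)(sin(2t)·(-2,1) - cos(2t)·(-3,1)).
General solution: K_1X_1 + K_2X_2.

x_1(t) = -3K_1e^(t)sin(2t) - 2K_1e^(t)cos(2t) - 2K_2e^(t)sin(2t) + 3K_2e^(t)cos(2t), x_2(t) = K_1e^(t)sin(2t) + K_1e^(t)cos(2t) + K_2e^(t)sin(2t) - K_2e^(t)cos(2t)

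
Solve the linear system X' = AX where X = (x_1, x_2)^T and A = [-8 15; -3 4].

x_1(t) = 2C_1e^(-2t)sin(3t) - C_1e^(-2t)cos(3t) - C_2e^(-2t)sin(3t) - 2C_2e^(-2t)cos(3t), x_2(t) = C_1e^(-2t)sin(3t) - C_2e^(-2t)cos(3t)

Coefficient matrix A = [[-8, 15], [-3, 4]].
Characteristic polynomial det(A - λI) = λ^2 + 4λ + 13 = 0.
Eigenvalues λ = -2 ± 3i (complex conjugate pair).
For λ=-2+3i: an eigenvector is (-1,0) - i(2,1) = (-1 - 2i, 0 - i).
A real fundamental pair from Re and Im of e^((-2+3i)t)v: X_1 = e^(-2t)(cos(3t)·(-1,0) + sin(3t)·(2,1)), X_2 = e^(-2t)(sin(3t)·(-1,0) - cos(3t)·(2,1)).
General solution: C_1X_1 + C_2X_2.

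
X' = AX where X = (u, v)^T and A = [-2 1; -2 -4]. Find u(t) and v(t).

u(t) = -K_1e^(-3t)cos(t) - K_2e^(-3t)sin(t), v(t) = K_1e^(-3t)sin(t) + K_1e^(-3t)cos(t) + K_2e^(-3t)sin(t) - K_2e^(-3t)cos(t)

Coefficient matrix A = [[-2, 1], [-2, -4]].
Characteristic polynomial det(A - λI) = λ^2 + 6λ + 10 = 0.
Eigenvalues λ = -3 ± i (complex conjugate pair).
For λ=-3+i: an eigenvector is (-1,1) - i(0,1) = (-1, 1 - i).
A real fundamental pair from Re and Im of e^((-3+i)t)v: X_1 = e^(-3t)(cos(t)·(-1,1) + sin(t)·(0,1)), X_2 = e^(-3t)(sin(t)·(-1,1) - cos(t)·(0,1)).
General solution: K_1X_1 + K_2X_2.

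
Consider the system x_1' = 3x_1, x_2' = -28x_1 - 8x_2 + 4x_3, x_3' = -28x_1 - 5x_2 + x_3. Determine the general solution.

Coefficient matrix A = [[3, 0, 0], [-28, -8, 4], [-28, -5, 1]].
det(A - λI) = 0 gives eigenvalues λ = -4, 3, -3.
For λ=-4: eigenvector (0,1,1).
For λ=3: eigenvector (1,-4,-4).
For λ=-3: eigenvector (0,4,5).
General solution: c_1e^(-4t)(0,1,1) + c_2e^(3t)(1,-4,-4) + c_3e^(-3t)(0,4,5).

x_1(t) = c_2e^(3t), x_2(t) = c_1e^(-4t) - 4c_2e^(3t) + 4c_3e^(-3t), x_3(t) = c_1e^(-4t) - 4c_2e^(3t) + 5c_3e^(-3t)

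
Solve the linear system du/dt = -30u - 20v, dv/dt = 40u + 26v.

Coefficient matrix A = [[-30, -20], [40, 26]].
Characteristic polynomial det(A - λI) = λ^2 + 4λ + 20 = 0.
Eigenvalues λ = -2 ± 4i (complex conjugate pair).
For λ=-2+4i: an eigenvector is (-1,1) - i(2,-3) = (-1 - 2i, 1 + 3i).
A real fundamental pair from Re and Im of e^((-2+4i)t)v: X_1 = e^(-2t)(cos(4t)·(-1,1) + sin(4t)·(2,-3)), X_2 = e^(-2t)(sin(4t)·(-1,1) - cos(4t)·(2,-3)).
General solution: c_1X_1 + c_2X_2.

u(t) = 2c_1e^(-2t)sin(4t) - c_1e^(-2t)cos(4t) - c_2e^(-2t)sin(4t) - 2c_2e^(-2t)cos(4t), v(t) = -3c_1e^(-2t)sin(4t) + c_1e^(-2t)cos(4t) + c_2e^(-2t)sin(4t) + 3c_2e^(-2t)cos(4t)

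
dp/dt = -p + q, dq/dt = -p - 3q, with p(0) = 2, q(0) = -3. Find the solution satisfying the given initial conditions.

p(t) = -te^(-2t) + 2e^(-2t), q(t) = te^(-2t) - 3e^(-2t)

Coefficient matrix A = [[-1, 1], [-1, -3]].
Characteristic polynomial det(A - λI) = λ^2 + 4λ + 4 = 0.
Single eigenvalue λ = -2 with algebraic multiplicity 2.
Eigenvector v = (-1,1); generalized eigenvector w with (A-λI)w=v is (0,-1).
General solution: e^(-2t)[C_1·v + C_2·(t·v + w)].
Applying p(0)=2, q(0)=-3 gives C_1=-2, C_2=1.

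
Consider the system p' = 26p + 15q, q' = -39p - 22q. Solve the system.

p(t) = -2c_1e^(2t)sin(3t) + c_1e^(2t)cos(3t) + c_2e^(2t)sin(3t) + 2c_2e^(2t)cos(3t), q(t) = 3c_1e^(2t)sin(3t) - 2c_1e^(2t)cos(3t) - 2c_2e^(2t)sin(3t) - 3c_2e^(2t)cos(3t)

Coefficient matrix A = [[26, 15], [-39, -22]].
Characteristic polynomial det(A - λI) = λ^2 - 4λ + 13 = 0.
Eigenvalues λ = 2 ± 3i (complex conjugate pair).
For λ=2+3i: an eigenvector is (1,-2) - i(-2,3) = (1 + 2i, -2 - 3i).
A real fundamental pair from Re and Im of e^((2+3i)t)v: X_1 = e^(2t)(cos(3t)·(1,-2) + sin(3t)·(-2,3)), X_2 = e^(2t)(sin(3t)·(1,-2) - cos(3t)·(-2,3)).
General solution: c_1X_1 + c_2X_2.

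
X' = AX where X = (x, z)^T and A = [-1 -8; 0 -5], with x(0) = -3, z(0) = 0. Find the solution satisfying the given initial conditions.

x(t) = -3e^(-t), z(t) = 0

Coefficient matrix A = [[-1, -8], [0, -5]].
Characteristic polynomial det(A - λI) = λ^2 + 6λ + 5 = 0.
Eigenvalues λ = -5, -1.
For λ=-5: (A-λI) row 1 is [4, -8], so an eigenvector is (-2, -1).
For λ=-1: (A-λI) row 1 is [0, -8], so an eigenvector is (1, 0).
General solution: c_1e^(-5t)(-2,-1) + c_2e^(-t)(1,0).
Applying x(0)=-3, z(0)=0 gives c_1=0, c_2=-3.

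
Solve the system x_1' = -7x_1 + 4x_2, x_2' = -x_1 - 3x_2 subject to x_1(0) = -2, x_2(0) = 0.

Coefficient matrix A = [[-7, 4], [-1, -3]].
Characteristic polynomial det(A - λI) = λ^2 + 10λ + 25 = 0.
Single eigenvalue λ = -5 with algebraic multiplicity 2.
Eigenvector v = (-2,-1); generalized eigenvector w with (A-λI)w=v is (3,1).
General solution: e^(-5t)[C_1·v + C_2·(t·v + w)].
Applying x_1(0)=-2, x_2(0)=0 gives C_1=-2, C_2=-2.

x_1(t) = 4te^(-5t) - 2e^(-5t), x_2(t) = 2te^(-5t)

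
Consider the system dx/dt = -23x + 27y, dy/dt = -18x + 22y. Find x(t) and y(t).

Coefficient matrix A = [[-23, 27], [-18, 22]].
Characteristic polynomial det(A - λI) = λ^2 + λ - 20 = 0.
Eigenvalues λ = -5, 4.
For λ=-5: (A-λI) row 1 is [-18, 27], so an eigenvector is (-3, -2).
For λ=4: (A-λI) row 1 is [-27, 27], so an eigenvector is (-1, -1).
General solution: c_1e^(-5t)(-3,-2) + c_2e^(4t)(-1,-1).

x(t) = -3c_1e^(-5t) - c_2e^(4t), y(t) = -2c_1e^(-5t) - c_2e^(4t)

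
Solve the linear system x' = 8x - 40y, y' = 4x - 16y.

x(t) = -3K_1e^(-4t)sin(4t) - K_1e^(-4t)cos(4t) - K_2e^(-4t)sin(4t) + 3K_2e^(-4t)cos(4t), y(t) = -K_1e^(-4t)sin(4t) + K_2e^(-4t)cos(4t)

Coefficient matrix A = [[8, -40], [4, -16]].
Characteristic polynomial det(A - λI) = λ^2 + 8λ + 32 = 0.
Eigenvalues λ = -4 ± 4i (complex conjugate pair).
For λ=-4+4i: an eigenvector is (-1,0) - i(-3,-1) = (-1 + 3i, 0 + i).
A real fundamental pair from Re and Im of e^((-4+4i)t)v: X_1 = e^(-4t)(cos(4t)·(-1,0) + sin(4t)·(-3,-1)), X_2 = e^(-4t)(sin(4t)·(-1,0) - cos(4t)·(-3,-1)).
General solution: K_1X_1 + K_2X_2.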